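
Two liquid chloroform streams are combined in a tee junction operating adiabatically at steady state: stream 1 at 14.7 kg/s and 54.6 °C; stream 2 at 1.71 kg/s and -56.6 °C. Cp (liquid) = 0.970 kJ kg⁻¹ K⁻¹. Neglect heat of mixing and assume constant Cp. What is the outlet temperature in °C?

T_out = 43.0 °C

Adiabatic, steady state ⇒ Σ ṁᵢCp,ᵢ(T_out − Tᵢ) = 0
Σ ṁᵢCp,ᵢTᵢ = 14.7×0.970×54.6 + 1.71×0.970×-56.6 = 684.66
Σ ṁᵢCp,ᵢ = 14.7×0.970 + 1.71×0.970 = 15.918
T_out = 684.66 / 15.918 = 43.012 °C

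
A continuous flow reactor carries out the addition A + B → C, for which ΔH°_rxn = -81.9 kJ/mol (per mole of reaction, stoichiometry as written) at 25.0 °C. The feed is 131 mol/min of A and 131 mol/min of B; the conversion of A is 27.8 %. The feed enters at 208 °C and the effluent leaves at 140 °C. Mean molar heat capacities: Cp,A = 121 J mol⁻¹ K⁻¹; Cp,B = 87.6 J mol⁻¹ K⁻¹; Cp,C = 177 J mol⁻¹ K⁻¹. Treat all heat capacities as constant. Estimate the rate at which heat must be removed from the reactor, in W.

Q_out = 82900 W

Extent of reaction ξ = 0.278 × 131 = 36.418 mol/min
Reaction term: ξ·ΔH°_rxn = 36.418 × -81.9 = -2982.6 kJ/min
Sensible, feed 208→25 °C: -5000.8 kJ/min
Outlet flows (mol/min): A 94.582, B 94.582, C 36.418
Sensible, products 25→140 °C: 3010.2 kJ/min
Q = ΔH = -4973.2 kJ/min = -82.886 kW
Heat removed = 82886 W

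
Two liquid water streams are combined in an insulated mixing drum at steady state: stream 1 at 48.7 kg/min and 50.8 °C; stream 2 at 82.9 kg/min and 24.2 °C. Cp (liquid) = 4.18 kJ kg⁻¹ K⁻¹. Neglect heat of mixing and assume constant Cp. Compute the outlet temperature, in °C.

No heat crosses the boundary, so H_out = H_in.
T_out = Σ ṁᵢCp,ᵢTᵢ / Σ ṁᵢCp,ᵢ
      = 18727 / 550.09 = 34.044 °C

T_out = 34.0 °C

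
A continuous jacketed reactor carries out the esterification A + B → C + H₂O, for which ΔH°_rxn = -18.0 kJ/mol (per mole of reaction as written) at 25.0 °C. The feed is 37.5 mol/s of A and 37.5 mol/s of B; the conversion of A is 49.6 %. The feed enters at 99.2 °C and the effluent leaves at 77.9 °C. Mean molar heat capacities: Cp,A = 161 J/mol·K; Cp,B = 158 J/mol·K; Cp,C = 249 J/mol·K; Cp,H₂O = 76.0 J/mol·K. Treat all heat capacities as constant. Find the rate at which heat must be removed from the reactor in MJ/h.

Extent of reaction ξ = 0.496 × 37.5 = 18.6 mol/s
Reaction term: ξ·ΔH°_rxn = 18.6 × -18.0 = -334.8 kJ/s
Sensible, feed 99.2→25 °C: -887.62 kJ/s
Outlet flows (mol/s): A 18.9, B 18.9, C 18.6, H₂O 18.6
Sensible, products 25→77.9 °C: 638.72 kJ/s
Q = ΔH = -583.7 kJ/s = -583.7 kW
Heat removed = 2101.3 MJ/h

Q_out = 2100 MJ/h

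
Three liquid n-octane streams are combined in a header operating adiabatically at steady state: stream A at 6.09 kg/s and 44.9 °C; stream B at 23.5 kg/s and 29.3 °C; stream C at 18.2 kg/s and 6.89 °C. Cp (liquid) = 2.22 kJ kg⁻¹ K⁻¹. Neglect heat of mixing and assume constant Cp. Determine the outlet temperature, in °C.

T_out = 22.8 °C

No heat crosses the boundary, so H_out = H_in.
Σ ṁᵢCp,ᵢTᵢ = 6.09×2.22×44.9 + 23.5×2.22×29.3 + 18.2×2.22×6.89 = 2414
Σ ṁᵢCp,ᵢ = 6.09×2.22 + 23.5×2.22 + 18.2×2.22 = 106.09
T_out = 2414 / 106.09 = 22.753 °C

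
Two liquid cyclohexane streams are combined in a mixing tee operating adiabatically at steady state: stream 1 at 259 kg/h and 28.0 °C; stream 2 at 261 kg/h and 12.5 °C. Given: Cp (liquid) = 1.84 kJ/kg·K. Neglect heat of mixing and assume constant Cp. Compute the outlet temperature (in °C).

No heat crosses the boundary, so H_out = H_in.
Σ ṁᵢCp,ᵢTᵢ = 259×1.84×28.0 + 261×1.84×12.5 = 19347
Σ ṁᵢCp,ᵢ = 259×1.84 + 261×1.84 = 956.8
T_out = 19347 / 956.8 = 20.22 °C

T_out = 20.2 °C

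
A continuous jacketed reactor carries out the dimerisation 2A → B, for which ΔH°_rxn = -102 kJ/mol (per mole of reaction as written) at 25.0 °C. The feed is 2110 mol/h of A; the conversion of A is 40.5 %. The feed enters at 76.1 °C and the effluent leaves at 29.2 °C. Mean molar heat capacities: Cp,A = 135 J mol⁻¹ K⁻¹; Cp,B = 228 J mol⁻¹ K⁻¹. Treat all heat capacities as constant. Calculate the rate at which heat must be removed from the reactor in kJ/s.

Extent of reaction ξ = 0.405 × 2110 / 2 = 427.28 mol/h
Reaction term: ξ·ΔH°_rxn = 427.28 × -102 = -43582 kJ/h
Sensible, feed 76.1→25 °C: -14556 kJ/h
Outlet flows (mol/h): A 1255.4, B 427.28
Sensible, products 25→29.2 °C: 1121 kJ/h
Q = ΔH = -57017 kJ/h = -15.838 kW
Heat removed = 15.838 kJ/s

Q_out = 15.8 kJ/s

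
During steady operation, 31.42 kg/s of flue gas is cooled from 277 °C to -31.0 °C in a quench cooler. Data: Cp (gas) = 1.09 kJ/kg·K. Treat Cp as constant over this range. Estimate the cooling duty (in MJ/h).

Q_c = 38000 MJ/h

Q = ṁ·Cp·ΔT = 31.42 × 1.09 × (-31.0 − 277) = -10548 kJ/s
Cooling duty = 37974 MJ/h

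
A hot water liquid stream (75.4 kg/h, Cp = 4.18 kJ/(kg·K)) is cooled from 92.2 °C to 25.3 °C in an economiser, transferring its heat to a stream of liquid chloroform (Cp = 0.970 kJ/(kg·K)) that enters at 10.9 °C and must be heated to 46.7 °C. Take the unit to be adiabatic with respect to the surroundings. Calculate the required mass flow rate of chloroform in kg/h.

Heat released by hot stream: Q = 75.4 × 4.18 × (92.2 − 25.3) = 21085 kJ/h
Energy balance on cold side (adiabatic exchanger): Q = ṁ_c·Cp_c·(T_c,out − T_c,in)
ṁ_c = 21085 / [0.970 × (46.7 − 10.9)] = 607.18 kg/h

ṁ_c = 607 kg/h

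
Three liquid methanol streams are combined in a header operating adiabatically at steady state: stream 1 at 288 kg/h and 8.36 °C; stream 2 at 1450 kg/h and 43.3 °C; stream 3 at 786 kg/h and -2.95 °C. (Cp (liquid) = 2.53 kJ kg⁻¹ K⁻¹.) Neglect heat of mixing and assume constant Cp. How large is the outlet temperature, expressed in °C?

No heat crosses the boundary, so H_out = H_in.
T_out = Σ ṁᵢCp,ᵢTᵢ / Σ ṁᵢCp,ᵢ
      = 159070 / 6385.7 = 24.91 °C

T_out = 24.9 °C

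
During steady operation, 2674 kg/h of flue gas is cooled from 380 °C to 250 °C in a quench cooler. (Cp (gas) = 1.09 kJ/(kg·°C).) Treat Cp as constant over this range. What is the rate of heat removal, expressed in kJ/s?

Q_c = 105 kJ/s

Q = ṁ·Cp·ΔT = 2674 × 1.09 × (250 − 380) = -378910 kJ/h
Converting: 378910 / 3600 s = 105.25 kW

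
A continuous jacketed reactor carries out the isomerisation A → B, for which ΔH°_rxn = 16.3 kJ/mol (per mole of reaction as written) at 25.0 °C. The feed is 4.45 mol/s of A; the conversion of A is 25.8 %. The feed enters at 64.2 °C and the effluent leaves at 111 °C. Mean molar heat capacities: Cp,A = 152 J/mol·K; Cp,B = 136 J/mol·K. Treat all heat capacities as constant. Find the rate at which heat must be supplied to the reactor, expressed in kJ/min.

Q_in = 2930 kJ/min

Extent of reaction ξ = 0.258 × 4.45 = 1.1481 mol/s
Reaction term: ξ·ΔH°_rxn = 1.1481 × 16.3 = 18.714 kJ/s
Sensible, feed 64.2→25 °C: -26.515 kJ/s
Outlet flows (mol/s): A 3.3019, B 1.1481
Sensible, products 25→111 °C: 56.591 kJ/s
Q = ΔH = 48.79 kJ/s = 48.79 kW
Heat supplied = 2927.4 kJ/min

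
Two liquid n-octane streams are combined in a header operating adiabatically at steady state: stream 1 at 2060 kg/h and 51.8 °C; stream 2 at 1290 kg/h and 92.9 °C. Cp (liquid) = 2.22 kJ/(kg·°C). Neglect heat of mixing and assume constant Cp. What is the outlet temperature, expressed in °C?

T_out = 67.6 °C

Adiabatic, steady state ⇒ Σ ṁᵢCp,ᵢ(T_out − Tᵢ) = 0
Σ ṁᵢCp,ᵢTᵢ = 2060×2.22×51.8 + 1290×2.22×92.9 = 502940
Σ ṁᵢCp,ᵢ = 2060×2.22 + 1290×2.22 = 7437
T_out = 502940 / 7437 = 67.627 °C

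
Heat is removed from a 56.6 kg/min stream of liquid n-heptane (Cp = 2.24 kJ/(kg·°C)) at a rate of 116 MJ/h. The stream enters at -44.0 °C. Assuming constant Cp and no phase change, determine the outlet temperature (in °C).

T_out = -59.2 °C

Q = 116 MJ/h = 1933.3 kJ/min
ΔT = Q/(ṁ·Cp) = 1933.3/(56.6×2.24) = 15.249 K
T_out = -44.0 − 15.249 = -59.249 °C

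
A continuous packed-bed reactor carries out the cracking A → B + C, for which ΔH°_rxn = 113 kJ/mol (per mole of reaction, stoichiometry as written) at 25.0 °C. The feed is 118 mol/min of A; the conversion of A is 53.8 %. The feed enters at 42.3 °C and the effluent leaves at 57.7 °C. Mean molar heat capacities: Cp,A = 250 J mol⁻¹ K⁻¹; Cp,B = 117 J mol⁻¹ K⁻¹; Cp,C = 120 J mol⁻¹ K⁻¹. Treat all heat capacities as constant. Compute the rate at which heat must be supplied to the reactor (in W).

Q_in = 127000 W

Extent of reaction ξ = 0.538 × 118 = 63.484 mol/min
Reaction term: ξ·ΔH°_rxn = 63.484 × 113 = 7173.7 kJ/min
Sensible, feed 42.3→25 °C: -510.35 kJ/min
Outlet flows (mol/min): A 54.516, B 63.484, C 63.484
Sensible, products 25→57.7 °C: 937.66 kJ/min
Q = ΔH = 7601 kJ/min = 126.68 kW
Heat supplied = 126680 W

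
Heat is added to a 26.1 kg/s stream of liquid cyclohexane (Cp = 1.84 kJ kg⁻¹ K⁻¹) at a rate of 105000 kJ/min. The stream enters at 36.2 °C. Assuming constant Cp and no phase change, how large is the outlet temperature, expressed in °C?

Q = 105000 kJ/min = 1750 kJ/s
ΔT = Q/(ṁ·Cp) = 1750/(26.1×1.84) = 36.44 K
T_out = 36.2 + 36.44 = 72.64 °C

T_out = 72.6 °C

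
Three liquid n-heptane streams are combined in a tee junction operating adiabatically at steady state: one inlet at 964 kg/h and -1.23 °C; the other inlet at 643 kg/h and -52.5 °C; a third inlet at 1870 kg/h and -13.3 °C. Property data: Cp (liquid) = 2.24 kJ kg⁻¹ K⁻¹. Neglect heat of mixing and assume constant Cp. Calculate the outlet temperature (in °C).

T_out = -17.2 °C

Energy balance with Q = 0: Σ ṁᵢCp,ᵢ(T_out − Tᵢ) = 0
T_out = Σ ṁᵢCp,ᵢTᵢ / Σ ṁᵢCp,ᵢ
      = -133980 / 7788.5 = -17.203 °C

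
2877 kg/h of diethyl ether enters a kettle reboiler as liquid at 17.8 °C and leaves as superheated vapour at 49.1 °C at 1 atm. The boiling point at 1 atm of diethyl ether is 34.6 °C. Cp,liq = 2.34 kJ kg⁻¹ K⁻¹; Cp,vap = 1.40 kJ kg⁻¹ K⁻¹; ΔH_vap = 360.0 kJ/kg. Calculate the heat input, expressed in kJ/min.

Q = 20100 kJ/min

liquid 17.8→34.6 °C: 39.312 kJ/kg
vaporisation at 34.6 °C: 360 kJ/kg
vapour 34.6→49.1 °C: 20.3 kJ/kg
Δh = 39.312 + 360 + 20.3 = 419.61 kJ/kg
Q = ṁ·Δh = 2877 kg/h × 419.61 kJ/kg = 1.2072e+06 kJ/h
|Q| = 335.34 kW = 20120 kJ/min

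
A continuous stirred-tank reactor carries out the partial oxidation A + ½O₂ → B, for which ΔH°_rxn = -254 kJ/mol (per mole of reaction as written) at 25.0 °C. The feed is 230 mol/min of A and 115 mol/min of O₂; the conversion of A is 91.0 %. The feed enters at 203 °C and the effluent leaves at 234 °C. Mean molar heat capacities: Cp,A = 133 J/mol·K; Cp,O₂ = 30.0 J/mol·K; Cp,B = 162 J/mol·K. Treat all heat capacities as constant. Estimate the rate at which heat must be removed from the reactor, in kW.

Extent of reaction ξ = 0.910 × 230 = 209.3 mol/min
Reaction term: ξ·ΔH°_rxn = 209.3 × -254 = -53162 kJ/min
Sensible, feed 203→25 °C: -6059.1 kJ/min
Outlet flows (mol/min): A 20.7, O₂ 10.35, B 209.3
Sensible, products 25→234 °C: 7726.8 kJ/min
Q = ΔH = -51495 kJ/min = -858.24 kW
Heat removed = 858.24 kW

Q_out = 858 kW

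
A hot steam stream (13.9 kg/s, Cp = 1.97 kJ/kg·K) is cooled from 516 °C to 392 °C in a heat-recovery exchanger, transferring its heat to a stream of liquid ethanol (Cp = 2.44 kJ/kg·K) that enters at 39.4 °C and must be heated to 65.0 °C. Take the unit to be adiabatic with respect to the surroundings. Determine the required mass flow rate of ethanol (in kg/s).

ṁ_c = 54.4 kg/s

Heat released by hot stream: Q = 13.9 × 1.97 × (516 − 392) = 3395.5 kJ/s
Energy balance on cold side (adiabatic exchanger): Q = ṁ_c·Cp_c·(T_c,out − T_c,in)
ṁ_c = 3395.5 / [2.44 × (65.0 − 39.4)] = 54.359 kg/s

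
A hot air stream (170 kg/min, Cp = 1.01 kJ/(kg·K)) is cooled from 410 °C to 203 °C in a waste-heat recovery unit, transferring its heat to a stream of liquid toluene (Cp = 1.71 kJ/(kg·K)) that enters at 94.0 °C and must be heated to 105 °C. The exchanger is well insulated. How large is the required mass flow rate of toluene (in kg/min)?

Heat released by hot stream: Q = 170 × 1.01 × (410 − 203) = 35542 kJ/min
Energy balance on cold side (adiabatic exchanger): Q = ṁ_c·Cp_c·(T_c,out − T_c,in)
ṁ_c = 35542 / [1.71 × (105 − 94.0)] = 1889.5 kg/min

ṁ_c = 1890 kg/min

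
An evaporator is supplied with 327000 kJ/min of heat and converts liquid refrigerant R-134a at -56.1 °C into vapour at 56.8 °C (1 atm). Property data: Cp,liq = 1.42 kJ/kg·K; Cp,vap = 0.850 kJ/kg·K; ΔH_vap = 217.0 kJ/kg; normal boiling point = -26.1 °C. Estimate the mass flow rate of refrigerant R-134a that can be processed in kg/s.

Δh = 1.42×(-26.1−-56.1) + 217.0 + 0.850×(56.8−-26.1) = 330.07 kJ/kg
Q = 327000 kJ/min = 5450 kJ/s = 5450 kJ/s
ṁ = Q/Δh = 5450 / 330.07 = 16.512 kg/s

ṁ = 16.5 kg/s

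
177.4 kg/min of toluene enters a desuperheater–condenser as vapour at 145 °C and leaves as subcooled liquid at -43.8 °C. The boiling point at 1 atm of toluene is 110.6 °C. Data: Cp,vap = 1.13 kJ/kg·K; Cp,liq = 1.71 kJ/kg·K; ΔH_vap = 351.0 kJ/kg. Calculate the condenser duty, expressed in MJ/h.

vapour 145→110.6 °C: -38.872 kJ/kg
condensation at 110.6 °C: -351 kJ/kg
liquid 110.6→-43.8 °C: -264.02 kJ/kg
Δh = -38.872 + -351 + -264.02 = -653.9 kJ/kg
Q = ṁ·Δh = 177.4 kg/min × -653.9 kJ/kg = -116000 kJ/min
|Q| = 1933.4 kW = 6960.1 MJ/h

Q_c = 6960 MJ/h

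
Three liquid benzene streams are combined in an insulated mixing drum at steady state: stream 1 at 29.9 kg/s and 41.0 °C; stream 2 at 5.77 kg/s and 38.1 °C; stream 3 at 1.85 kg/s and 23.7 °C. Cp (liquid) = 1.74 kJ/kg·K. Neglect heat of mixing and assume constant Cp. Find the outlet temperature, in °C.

T_out = 39.7 °C

Energy balance with Q = 0: Σ ṁᵢCp,ᵢ(T_out − Tᵢ) = 0
T_out = Σ ṁᵢCp,ᵢTᵢ / Σ ṁᵢCp,ᵢ
      = 2591.9 / 65.285 = 39.701 °C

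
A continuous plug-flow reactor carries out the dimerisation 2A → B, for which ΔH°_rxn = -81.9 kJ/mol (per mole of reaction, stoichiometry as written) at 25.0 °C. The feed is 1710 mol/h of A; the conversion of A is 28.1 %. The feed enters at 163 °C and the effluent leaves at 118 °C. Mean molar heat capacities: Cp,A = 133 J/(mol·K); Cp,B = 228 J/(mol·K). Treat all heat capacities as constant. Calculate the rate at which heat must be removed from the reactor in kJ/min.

Q_out = 513 kJ/min

Extent of reaction ξ = 0.281 × 1710 / 2 = 240.26 mol/h
Reaction term: ξ·ΔH°_rxn = 240.26 × -81.9 = -19677 kJ/h
Sensible, feed 163→25 °C: -31385 kJ/h
Outlet flows (mol/h): A 1229.5, B 240.26
Sensible, products 25→118 °C: 20302 kJ/h
Q = ΔH = -30760 kJ/h = -8.5445 kW
Heat removed = 512.67 kJ/min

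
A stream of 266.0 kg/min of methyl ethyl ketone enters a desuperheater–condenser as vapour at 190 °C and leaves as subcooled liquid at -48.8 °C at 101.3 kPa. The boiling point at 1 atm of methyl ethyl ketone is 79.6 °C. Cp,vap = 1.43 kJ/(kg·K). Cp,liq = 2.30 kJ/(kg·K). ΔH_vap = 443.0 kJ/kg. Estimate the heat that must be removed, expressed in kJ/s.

Q_c = 3970 kJ/s

vapour 190→79.6 °C: -157.87 kJ/kg
condensation at 79.6 °C: -443 kJ/kg
liquid 79.6→-48.8 °C: -295.32 kJ/kg
Δh = -157.87 + -443 + -295.32 = -896.19 kJ/kg
Q = ṁ·Δh = 266.0 kg/min × -896.19 kJ/kg = -238390 kJ/min
|Q| = 3973.1 kW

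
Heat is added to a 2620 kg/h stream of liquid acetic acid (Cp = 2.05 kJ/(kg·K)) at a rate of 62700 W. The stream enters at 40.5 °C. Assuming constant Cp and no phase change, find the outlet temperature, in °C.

Q = 62700 W = 225720 kJ/h
ΔT = Q/(ṁ·Cp) = 225720/(2620×2.05) = 42.026 K
T_out = 40.5 + 42.026 = 82.526 °C

T_out = 82.5 °C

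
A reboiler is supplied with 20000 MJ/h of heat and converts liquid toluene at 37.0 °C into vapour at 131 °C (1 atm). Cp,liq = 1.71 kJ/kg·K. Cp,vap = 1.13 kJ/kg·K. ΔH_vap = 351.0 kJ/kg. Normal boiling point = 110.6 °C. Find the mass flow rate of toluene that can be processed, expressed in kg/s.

Δh = 1.71×(110.6−37.0) + 351.0 + 1.13×(131−110.6) = 499.91 kJ/kg
Q = 20000 MJ/h = 5555.6 kJ/s = 5555.6 kJ/s
ṁ = Q/Δh = 5555.6 / 499.91 = 11.113 kg/s

ṁ = 11.1 kg/s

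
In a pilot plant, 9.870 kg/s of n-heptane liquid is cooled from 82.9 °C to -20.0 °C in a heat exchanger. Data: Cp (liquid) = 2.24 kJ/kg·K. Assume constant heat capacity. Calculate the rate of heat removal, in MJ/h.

Q_c = 8190 MJ/h

Q = ṁ·Cp·ΔT = 9.870 × 2.24 × (-20.0 − 82.9) = -2275 kJ/s
Cooling duty = 8190 MJ/h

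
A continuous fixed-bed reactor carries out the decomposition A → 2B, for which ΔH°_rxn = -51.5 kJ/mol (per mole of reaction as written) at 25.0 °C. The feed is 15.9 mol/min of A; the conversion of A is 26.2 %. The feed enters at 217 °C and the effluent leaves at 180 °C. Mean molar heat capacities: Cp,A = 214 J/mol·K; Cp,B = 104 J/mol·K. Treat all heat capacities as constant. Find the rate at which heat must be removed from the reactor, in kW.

Q_out = 5.74 kW

Extent of reaction ξ = 0.262 × 15.9 = 4.1658 mol/min
Reaction term: ξ·ΔH°_rxn = 4.1658 × -51.5 = -214.54 kJ/min
Sensible, feed 217→25 °C: -653.3 kJ/min
Outlet flows (mol/min): A 11.734, B 8.3316
Sensible, products 25→180 °C: 523.53 kJ/min
Q = ΔH = -344.31 kJ/min = -5.7385 kW
Heat removed = 5.7385 kW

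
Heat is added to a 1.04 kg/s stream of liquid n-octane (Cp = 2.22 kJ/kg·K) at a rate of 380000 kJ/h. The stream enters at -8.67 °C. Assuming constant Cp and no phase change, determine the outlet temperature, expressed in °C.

T_out = 37.0 °C

Q = 380000 kJ/h = 105.56 kJ/s
ΔT = Q/(ṁ·Cp) = 105.56/(1.04×2.22) = 45.719 K
T_out = -8.67 + 45.719 = 37.049 °C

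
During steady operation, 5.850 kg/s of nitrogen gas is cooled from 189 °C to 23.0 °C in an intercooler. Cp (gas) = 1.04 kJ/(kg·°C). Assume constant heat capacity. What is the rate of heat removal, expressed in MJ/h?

Q = ṁ·Cp·ΔT = 5.850 × 1.04 × (23.0 − 189) = -1009.9 kJ/s
Cooling duty = 3635.8 MJ/h

Q_c = 3640 MJ/h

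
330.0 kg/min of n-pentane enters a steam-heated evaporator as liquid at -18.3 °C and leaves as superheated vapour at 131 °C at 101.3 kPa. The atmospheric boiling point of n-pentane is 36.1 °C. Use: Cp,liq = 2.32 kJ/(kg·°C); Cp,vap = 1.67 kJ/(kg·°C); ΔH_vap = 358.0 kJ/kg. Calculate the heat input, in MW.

Q = 3.53 MW

liquid -18.3→36.1 °C: 126.21 kJ/kg
vaporisation at 36.1 °C: 358 kJ/kg
vapour 36.1→131 °C: 158.48 kJ/kg
Δh = 126.21 + 358 + 158.48 = 642.69 kJ/kg
Q = ṁ·Δh = 330.0 kg/min × 642.69 kJ/kg = 212090 kJ/min
|Q| = 3534.8 kW = 3.5348 MW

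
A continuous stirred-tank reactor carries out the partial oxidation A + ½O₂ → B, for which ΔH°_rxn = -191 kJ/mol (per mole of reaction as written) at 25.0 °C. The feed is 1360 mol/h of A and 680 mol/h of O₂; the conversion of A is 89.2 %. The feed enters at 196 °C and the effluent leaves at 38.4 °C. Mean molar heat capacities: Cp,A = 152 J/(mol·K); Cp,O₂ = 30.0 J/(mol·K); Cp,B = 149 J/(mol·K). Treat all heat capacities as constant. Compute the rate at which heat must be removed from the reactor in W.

Extent of reaction ξ = 0.892 × 1360 = 1213.1 mol/h
Reaction term: ξ·ΔH°_rxn = 1213.1 × -191 = -231710 kJ/h
Sensible, feed 196→25 °C: -38838 kJ/h
Outlet flows (mol/h): A 146.88, O₂ 73.44, B 1213.1
Sensible, products 25→38.4 °C: 2750.8 kJ/h
Q = ΔH = -267790 kJ/h = -74.387 kW
Heat removed = 74387 W

Q_out = 74400 W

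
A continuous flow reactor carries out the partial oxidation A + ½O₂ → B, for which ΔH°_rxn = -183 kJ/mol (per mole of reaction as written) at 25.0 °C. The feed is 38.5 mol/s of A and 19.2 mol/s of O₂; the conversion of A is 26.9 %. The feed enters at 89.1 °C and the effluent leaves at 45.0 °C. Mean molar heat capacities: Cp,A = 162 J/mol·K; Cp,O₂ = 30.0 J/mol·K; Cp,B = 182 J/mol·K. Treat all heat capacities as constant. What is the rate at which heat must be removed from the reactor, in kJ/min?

Q_out = 132000 kJ/min

Extent of reaction ξ = 0.269 × 38.5 = 10.357 mol/s
Reaction term: ξ·ΔH°_rxn = 10.357 × -183 = -1895.2 kJ/s
Sensible, feed 89.1→25 °C: -436.71 kJ/s
Outlet flows (mol/s): A 28.143, O₂ 14.022, B 10.357
Sensible, products 25→45.0 °C: 137.3 kJ/s
Q = ΔH = -2194.7 kJ/s = -2194.7 kW
Heat removed = 131680 kJ/min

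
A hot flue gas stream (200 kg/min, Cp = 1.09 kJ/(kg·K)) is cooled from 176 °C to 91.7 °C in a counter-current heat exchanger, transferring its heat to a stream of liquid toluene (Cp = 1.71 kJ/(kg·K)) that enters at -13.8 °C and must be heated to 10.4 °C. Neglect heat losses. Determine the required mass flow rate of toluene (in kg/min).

Heat released by hot stream: Q = 200 × 1.09 × (176 − 91.7) = 18377 kJ/min
Energy balance on cold side (adiabatic exchanger): Q = ṁ_c·Cp_c·(T_c,out − T_c,in)
ṁ_c = 18377 / [1.71 × (10.4 − -13.8)] = 444.09 kg/min

ṁ_c = 444 kg/min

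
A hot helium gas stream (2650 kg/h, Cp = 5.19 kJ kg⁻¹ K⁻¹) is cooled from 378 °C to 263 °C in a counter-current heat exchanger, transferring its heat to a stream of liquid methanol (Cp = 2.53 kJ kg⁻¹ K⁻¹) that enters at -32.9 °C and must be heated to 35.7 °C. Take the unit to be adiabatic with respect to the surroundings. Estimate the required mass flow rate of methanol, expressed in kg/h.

ṁ_c = 9110 kg/h

Heat released by hot stream: Q = 2650 × 5.19 × (378 − 263) = 1.5817e+06 kJ/h
Energy balance on cold side (adiabatic exchanger): Q = ṁ_c·Cp_c·(T_c,out − T_c,in)
ṁ_c = 1.5817e+06 / [2.53 × (35.7 − -32.9)] = 9113.1 kg/h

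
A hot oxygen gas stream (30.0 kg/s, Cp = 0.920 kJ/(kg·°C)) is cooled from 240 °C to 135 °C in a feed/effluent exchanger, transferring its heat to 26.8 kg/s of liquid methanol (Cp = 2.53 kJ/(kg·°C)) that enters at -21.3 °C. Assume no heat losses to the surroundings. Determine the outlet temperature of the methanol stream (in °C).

T_c,out = 21.4 °C

Heat released by hot stream: Q = 30.0 × 0.920 × (240 − 135) = 2898 kJ/s
Energy balance on cold side (adiabatic exchanger): Q = ṁ_c·Cp_c·(T_c,out − T_c,in)
T_c,out = -21.3 + 2898/(26.8 × 2.53) = 21.441 °C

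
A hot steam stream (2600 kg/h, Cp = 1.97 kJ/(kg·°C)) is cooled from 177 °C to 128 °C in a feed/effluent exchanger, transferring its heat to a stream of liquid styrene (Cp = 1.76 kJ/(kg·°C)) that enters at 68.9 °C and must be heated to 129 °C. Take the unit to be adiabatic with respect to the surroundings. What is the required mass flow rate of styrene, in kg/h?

ṁ_c = 2370 kg/h

Heat released by hot stream: Q = 2600 × 1.97 × (177 − 128) = 250980 kJ/h
Energy balance on cold side (adiabatic exchanger): Q = ṁ_c·Cp_c·(T_c,out − T_c,in)
ṁ_c = 250980 / [1.76 × (129 − 68.9)] = 2372.7 kg/h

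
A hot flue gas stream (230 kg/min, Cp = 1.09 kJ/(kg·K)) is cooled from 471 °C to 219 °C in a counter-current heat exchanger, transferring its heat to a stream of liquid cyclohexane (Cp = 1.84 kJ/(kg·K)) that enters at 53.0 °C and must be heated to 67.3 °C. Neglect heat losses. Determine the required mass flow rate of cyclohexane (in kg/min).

ṁ_c = 2400 kg/min

Heat released by hot stream: Q = 230 × 1.09 × (471 − 219) = 63176 kJ/min
Energy balance on cold side (adiabatic exchanger): Q = ṁ_c·Cp_c·(T_c,out − T_c,in)
ṁ_c = 63176 / [1.84 × (67.3 − 53.0)] = 2401 kg/min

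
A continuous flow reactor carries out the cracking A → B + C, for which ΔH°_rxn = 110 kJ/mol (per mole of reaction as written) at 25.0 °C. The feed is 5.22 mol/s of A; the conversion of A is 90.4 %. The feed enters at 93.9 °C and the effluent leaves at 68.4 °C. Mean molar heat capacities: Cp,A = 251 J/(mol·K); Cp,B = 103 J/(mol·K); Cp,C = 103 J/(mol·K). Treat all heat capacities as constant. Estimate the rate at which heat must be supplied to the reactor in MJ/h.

Q_in = 1720 MJ/h

Extent of reaction ξ = 0.904 × 5.22 = 4.7189 mol/s
Reaction term: ξ·ΔH°_rxn = 4.7189 × 110 = 519.08 kJ/s
Sensible, feed 93.9→25 °C: -90.274 kJ/s
Outlet flows (mol/s): A 0.50112, B 4.7189, C 4.7189
Sensible, products 25→68.4 °C: 47.648 kJ/s
Q = ΔH = 476.45 kJ/s = 476.45 kW
Heat supplied = 1715.2 MJ/h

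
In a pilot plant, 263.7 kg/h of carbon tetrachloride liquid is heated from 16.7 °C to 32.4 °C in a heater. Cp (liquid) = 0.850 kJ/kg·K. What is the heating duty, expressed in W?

Q = 978 W

Q = ṁ·Cp·ΔT = 263.7 × 0.850 × (32.4 − 16.7) = 3519.1 kJ/h
Converting: 3519.1 / 3600 s = 0.97752 kW
Heating duty = 977.52 W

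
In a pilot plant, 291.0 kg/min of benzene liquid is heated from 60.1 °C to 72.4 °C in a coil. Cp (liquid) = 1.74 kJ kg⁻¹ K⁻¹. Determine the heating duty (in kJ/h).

Q = ṁ·Cp·ΔT = 291.0 × 1.74 × (72.4 − 60.1) = 6228 kJ/min
Converting: 6228 / 60 s = 103.8 kW
Heating duty = 373680 kJ/h

Q = 374000 kJ/h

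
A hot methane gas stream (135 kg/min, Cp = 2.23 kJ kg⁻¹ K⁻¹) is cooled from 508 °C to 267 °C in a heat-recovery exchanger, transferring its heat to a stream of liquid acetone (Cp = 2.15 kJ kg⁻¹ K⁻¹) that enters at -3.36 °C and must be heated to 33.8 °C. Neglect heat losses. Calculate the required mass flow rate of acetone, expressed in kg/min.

Heat released by hot stream: Q = 135 × 2.23 × (508 − 267) = 72553 kJ/min
Energy balance on cold side (adiabatic exchanger): Q = ṁ_c·Cp_c·(T_c,out − T_c,in)
ṁ_c = 72553 / [2.15 × (33.8 − -3.36)] = 908.12 kg/min

ṁ_c = 908 kg/min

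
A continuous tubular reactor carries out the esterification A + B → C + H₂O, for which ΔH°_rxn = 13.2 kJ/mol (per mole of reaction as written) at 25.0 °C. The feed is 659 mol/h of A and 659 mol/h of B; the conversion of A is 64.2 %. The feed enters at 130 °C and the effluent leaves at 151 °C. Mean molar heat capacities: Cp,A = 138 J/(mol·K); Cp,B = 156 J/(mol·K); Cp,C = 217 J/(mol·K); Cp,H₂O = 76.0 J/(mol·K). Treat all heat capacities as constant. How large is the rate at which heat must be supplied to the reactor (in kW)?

Q_in = 2.67 kW

Extent of reaction ξ = 0.642 × 659 = 423.08 mol/h
Reaction term: ξ·ΔH°_rxn = 423.08 × 13.2 = 5584.6 kJ/h
Sensible, feed 130→25 °C: -20343 kJ/h
Outlet flows (mol/h): A 235.92, B 235.92, C 423.08, H₂O 423.08
Sensible, products 25→151 °C: 24359 kJ/h
Q = ΔH = 9600 kJ/h = 2.6667 kW
Heat supplied = 2.6667 kW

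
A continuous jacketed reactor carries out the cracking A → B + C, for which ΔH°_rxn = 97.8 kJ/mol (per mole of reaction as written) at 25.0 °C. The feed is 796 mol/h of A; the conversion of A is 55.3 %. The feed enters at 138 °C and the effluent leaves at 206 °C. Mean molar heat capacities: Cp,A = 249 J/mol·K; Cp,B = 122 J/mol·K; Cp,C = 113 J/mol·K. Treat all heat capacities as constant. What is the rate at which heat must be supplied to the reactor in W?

Q_in = 15400 W

Extent of reaction ξ = 0.553 × 796 = 440.19 mol/h
Reaction term: ξ·ΔH°_rxn = 440.19 × 97.8 = 43050 kJ/h
Sensible, feed 138→25 °C: -22397 kJ/h
Outlet flows (mol/h): A 355.81, B 440.19, C 440.19
Sensible, products 25→206 °C: 34759 kJ/h
Q = ΔH = 55413 kJ/h = 15.392 kW
Heat supplied = 15392 W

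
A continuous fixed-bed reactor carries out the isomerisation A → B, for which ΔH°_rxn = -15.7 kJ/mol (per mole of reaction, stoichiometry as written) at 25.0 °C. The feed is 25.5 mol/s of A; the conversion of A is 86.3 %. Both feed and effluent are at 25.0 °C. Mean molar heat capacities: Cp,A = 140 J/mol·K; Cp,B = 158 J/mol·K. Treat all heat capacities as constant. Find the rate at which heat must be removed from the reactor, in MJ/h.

Q_out = 1240 MJ/h

Extent of reaction ξ = 0.863 × 25.5 = 22.006 mol/s
Reaction term: ξ·ΔH°_rxn = 22.006 × -15.7 = -345.5 kJ/s
Q = ΔH = -345.5 kJ/s = -345.5 kW
Heat removed = 1243.8 MJ/h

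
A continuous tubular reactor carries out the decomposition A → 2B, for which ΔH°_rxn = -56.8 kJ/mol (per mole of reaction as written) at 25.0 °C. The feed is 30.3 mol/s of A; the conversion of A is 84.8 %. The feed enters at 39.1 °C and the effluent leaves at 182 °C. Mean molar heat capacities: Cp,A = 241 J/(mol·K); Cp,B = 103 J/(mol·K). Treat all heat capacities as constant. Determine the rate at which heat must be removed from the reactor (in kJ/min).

Q_out = 33400 kJ/min

Extent of reaction ξ = 0.848 × 30.3 = 25.694 mol/s
Reaction term: ξ·ΔH°_rxn = 25.694 × -56.8 = -1459.4 kJ/s
Sensible, feed 39.1→25 °C: -102.96 kJ/s
Outlet flows (mol/s): A 4.6056, B 51.389
Sensible, products 25→182 °C: 1005.3 kJ/s
Q = ΔH = -557.13 kJ/s = -557.13 kW
Heat removed = 33428 kJ/min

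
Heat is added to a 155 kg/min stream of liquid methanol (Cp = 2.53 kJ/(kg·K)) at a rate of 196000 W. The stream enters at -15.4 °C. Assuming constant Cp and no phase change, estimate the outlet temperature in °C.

T_out = 14.6 °C

Q = 196000 W = 11760 kJ/min
ΔT = Q/(ṁ·Cp) = 11760/(155×2.53) = 29.989 K
T_out = -15.4 + 29.989 = 14.589 °C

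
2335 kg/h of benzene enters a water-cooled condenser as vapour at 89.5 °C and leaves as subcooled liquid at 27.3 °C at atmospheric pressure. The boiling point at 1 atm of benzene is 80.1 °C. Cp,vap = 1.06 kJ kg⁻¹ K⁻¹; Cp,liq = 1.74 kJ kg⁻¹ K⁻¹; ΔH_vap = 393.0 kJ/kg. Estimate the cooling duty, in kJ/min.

vapour 89.5→80.1 °C: -9.964 kJ/kg
condensation at 80.1 °C: -393 kJ/kg
liquid 80.1→27.3 °C: -91.872 kJ/kg
Δh = -9.964 + -393 + -91.872 = -494.84 kJ/kg
Q = ṁ·Δh = 2335 kg/h × -494.84 kJ/kg = -1.1554e+06 kJ/h
|Q| = 320.96 kW = 19257 kJ/min

Q_c = 19300 kJ/min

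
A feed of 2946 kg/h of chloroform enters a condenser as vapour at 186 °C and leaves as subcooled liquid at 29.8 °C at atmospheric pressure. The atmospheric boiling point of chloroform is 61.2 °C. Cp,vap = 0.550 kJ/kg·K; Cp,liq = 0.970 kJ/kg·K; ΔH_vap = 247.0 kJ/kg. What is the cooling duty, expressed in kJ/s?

vapour 186→61.2 °C: -68.64 kJ/kg
condensation at 61.2 °C: -247 kJ/kg
liquid 61.2→29.8 °C: -30.458 kJ/kg
Δh = -68.64 + -247 + -30.458 = -346.1 kJ/kg
Q = ṁ·Δh = 2946 kg/h × -346.1 kJ/kg = -1.0196e+06 kJ/h
|Q| = 283.22 kW

Q_c = 283 kJ/s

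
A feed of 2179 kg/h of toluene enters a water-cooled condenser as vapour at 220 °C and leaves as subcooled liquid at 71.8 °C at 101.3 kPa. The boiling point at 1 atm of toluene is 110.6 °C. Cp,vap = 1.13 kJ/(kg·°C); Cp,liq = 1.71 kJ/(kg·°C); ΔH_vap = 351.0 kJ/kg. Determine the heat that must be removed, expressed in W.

Q_c = 327000 W

vapour 220→110.6 °C: -123.62 kJ/kg
condensation at 110.6 °C: -351 kJ/kg
liquid 110.6→71.8 °C: -66.348 kJ/kg
Δh = -123.62 + -351 + -66.348 = -540.97 kJ/kg
Q = ṁ·Δh = 2179 kg/h × -540.97 kJ/kg = -1.1788e+06 kJ/h
|Q| = 327.44 kW = 327440 W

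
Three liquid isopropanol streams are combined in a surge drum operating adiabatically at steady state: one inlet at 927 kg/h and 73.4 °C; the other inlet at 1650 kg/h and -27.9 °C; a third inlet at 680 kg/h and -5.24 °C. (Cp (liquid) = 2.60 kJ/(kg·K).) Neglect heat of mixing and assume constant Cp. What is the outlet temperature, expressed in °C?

Energy balance with Q = 0: Σ ṁᵢCp,ᵢ(T_out − Tᵢ) = 0
T_out = Σ ṁᵢCp,ᵢTᵢ / Σ ṁᵢCp,ᵢ
      = 47953 / 8468.2 = 5.6628 °C

T_out = 5.66 °C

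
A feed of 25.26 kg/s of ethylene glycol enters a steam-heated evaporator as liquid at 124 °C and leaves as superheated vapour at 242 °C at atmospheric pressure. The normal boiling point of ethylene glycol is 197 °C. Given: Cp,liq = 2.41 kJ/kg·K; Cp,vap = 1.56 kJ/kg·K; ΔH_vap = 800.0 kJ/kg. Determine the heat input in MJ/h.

liquid 124→197 °C: 175.93 kJ/kg
vaporisation at 197 °C: 800 kJ/kg
vapour 197→242 °C: 70.2 kJ/kg
Δh = 175.93 + 800 + 70.2 = 1046.1 kJ/kg
Q = ṁ·Δh = 25.26 kg/s × 1046.1 kJ/kg = 26425 kJ/s
|Q| = 26425 kW = 95131 MJ/h

Q = 95100 MJ/h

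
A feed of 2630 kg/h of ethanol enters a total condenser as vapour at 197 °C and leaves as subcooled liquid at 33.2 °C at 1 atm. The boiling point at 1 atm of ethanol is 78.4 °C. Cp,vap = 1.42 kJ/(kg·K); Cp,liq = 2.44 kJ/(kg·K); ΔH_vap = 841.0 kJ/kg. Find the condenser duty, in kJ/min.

Q_c = 49100 kJ/min

vapour 197→78.4 °C: -168.41 kJ/kg
condensation at 78.4 °C: -841 kJ/kg
liquid 78.4→33.2 °C: -110.29 kJ/kg
Δh = -168.41 + -841 + -110.29 = -1119.7 kJ/kg
Q = ṁ·Δh = 2630 kg/h × -1119.7 kJ/kg = -2.9448e+06 kJ/h
|Q| = 818 kW = 49080 kJ/min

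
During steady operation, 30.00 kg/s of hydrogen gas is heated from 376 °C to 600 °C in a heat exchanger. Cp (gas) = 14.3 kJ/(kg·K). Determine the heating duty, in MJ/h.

Q = ṁ·Cp·ΔT = 30.00 × 14.3 × (600 − 376) = 96096 kJ/s
Heating duty = 345950 MJ/h

Q = 346000 MJ/h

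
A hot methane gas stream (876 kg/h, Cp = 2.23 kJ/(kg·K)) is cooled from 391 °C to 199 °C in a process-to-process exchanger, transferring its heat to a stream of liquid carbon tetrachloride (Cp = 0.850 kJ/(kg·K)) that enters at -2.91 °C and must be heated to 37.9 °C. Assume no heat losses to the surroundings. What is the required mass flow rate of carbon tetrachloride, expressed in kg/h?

Heat released by hot stream: Q = 876 × 2.23 × (391 − 199) = 375070 kJ/h
Energy balance on cold side (adiabatic exchanger): Q = ṁ_c·Cp_c·(T_c,out − T_c,in)
ṁ_c = 375070 / [0.850 × (37.9 − -2.91)] = 10812 kg/h

ṁ_c = 10800 kg/h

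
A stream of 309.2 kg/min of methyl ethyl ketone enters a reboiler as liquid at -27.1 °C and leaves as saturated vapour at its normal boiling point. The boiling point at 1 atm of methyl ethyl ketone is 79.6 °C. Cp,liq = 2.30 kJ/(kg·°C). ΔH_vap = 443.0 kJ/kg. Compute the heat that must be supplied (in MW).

Q = 3.55 MW

liquid -27.1→79.6 °C: 245.41 kJ/kg
vaporisation at 79.6 °C: 443 kJ/kg
Δh = 245.41 + 443 = 688.41 kJ/kg
Q = ṁ·Δh = 309.2 kg/min × 688.41 kJ/kg = 212860 kJ/min
|Q| = 3547.6 kW = 3.5476 MW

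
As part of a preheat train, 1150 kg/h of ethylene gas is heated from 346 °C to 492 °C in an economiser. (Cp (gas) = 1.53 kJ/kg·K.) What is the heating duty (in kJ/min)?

Q = 4280 kJ/min

Q = ṁ·Cp·ΔT = 1150 × 1.53 × (492 − 346) = 256890 kJ/h
Converting: 256890 / 3600 s = 71.358 kW
Heating duty = 4281.4 kJ/min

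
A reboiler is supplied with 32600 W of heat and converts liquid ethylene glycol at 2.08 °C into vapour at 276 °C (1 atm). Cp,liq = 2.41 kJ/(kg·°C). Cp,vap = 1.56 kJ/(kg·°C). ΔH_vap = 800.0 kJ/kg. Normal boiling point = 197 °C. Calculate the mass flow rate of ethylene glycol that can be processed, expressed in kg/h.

ṁ = 84.2 kg/h

Δh = 2.41×(197−2.08) + 800.0 + 1.56×(276−197) = 1393 kJ/kg
Q = 32600 W = 32.6 kJ/s = 117360 kJ/h
ṁ = Q/Δh = 117360 / 1393 = 84.25 kg/h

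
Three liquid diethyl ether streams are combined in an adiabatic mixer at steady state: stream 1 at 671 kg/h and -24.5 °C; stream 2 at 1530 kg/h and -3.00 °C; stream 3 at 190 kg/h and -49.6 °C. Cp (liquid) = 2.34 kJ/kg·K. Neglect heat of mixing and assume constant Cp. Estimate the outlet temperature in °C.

T_out = -12.7 °C

No heat crosses the boundary, so H_out = H_in.
T_out = Σ ṁᵢCp,ᵢTᵢ / Σ ṁᵢCp,ᵢ
      = -71261 / 5594.9 = -12.737 °C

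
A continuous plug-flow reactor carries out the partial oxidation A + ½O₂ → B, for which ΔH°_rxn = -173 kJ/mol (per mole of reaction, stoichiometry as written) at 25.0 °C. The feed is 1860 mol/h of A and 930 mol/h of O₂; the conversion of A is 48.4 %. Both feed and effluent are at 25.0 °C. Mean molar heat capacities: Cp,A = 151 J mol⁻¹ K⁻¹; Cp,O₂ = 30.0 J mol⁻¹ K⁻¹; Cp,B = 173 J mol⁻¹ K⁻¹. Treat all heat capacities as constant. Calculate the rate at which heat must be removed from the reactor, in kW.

Q_out = 43.3 kW

Extent of reaction ξ = 0.484 × 1860 = 900.24 mol/h
Reaction term: ξ·ΔH°_rxn = 900.24 × -173 = -155740 kJ/h
Q = ΔH = -155740 kJ/h = -43.262 kW
Heat removed = 43.262 kW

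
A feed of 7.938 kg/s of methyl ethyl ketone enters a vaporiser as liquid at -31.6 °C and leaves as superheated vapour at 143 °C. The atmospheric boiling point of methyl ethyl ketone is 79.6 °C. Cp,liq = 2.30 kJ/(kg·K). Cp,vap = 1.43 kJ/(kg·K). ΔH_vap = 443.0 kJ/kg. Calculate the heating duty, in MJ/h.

liquid -31.6→79.6 °C: 255.76 kJ/kg
vaporisation at 79.6 °C: 443 kJ/kg
vapour 79.6→143 °C: 90.662 kJ/kg
Δh = 255.76 + 443 + 90.662 = 789.42 kJ/kg
Q = ṁ·Δh = 7.938 kg/s × 789.42 kJ/kg = 6266.4 kJ/s
|Q| = 6266.4 kW = 22559 MJ/h

Q = 22600 MJ/h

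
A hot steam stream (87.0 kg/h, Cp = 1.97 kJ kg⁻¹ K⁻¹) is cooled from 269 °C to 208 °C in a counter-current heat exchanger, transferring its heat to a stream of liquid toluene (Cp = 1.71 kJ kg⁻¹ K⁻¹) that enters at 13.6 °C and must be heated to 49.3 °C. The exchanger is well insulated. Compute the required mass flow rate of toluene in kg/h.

ṁ_c = 171 kg/h

Heat released by hot stream: Q = 87.0 × 1.97 × (269 − 208) = 10455 kJ/h
Energy balance on cold side (adiabatic exchanger): Q = ṁ_c·Cp_c·(T_c,out − T_c,in)
ṁ_c = 10455 / [1.71 × (49.3 − 13.6)] = 171.26 kg/h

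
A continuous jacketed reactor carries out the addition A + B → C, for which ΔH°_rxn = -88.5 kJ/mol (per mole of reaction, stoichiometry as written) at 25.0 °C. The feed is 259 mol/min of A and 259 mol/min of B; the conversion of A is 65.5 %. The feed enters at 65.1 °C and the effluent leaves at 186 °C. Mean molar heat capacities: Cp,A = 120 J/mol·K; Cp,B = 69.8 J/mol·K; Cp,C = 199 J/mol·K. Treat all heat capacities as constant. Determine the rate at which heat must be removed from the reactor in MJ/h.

Q_out = 529 MJ/h

Extent of reaction ξ = 0.655 × 259 = 169.65 mol/min
Reaction term: ξ·ΔH°_rxn = 169.65 × -88.5 = -15014 kJ/min
Sensible, feed 65.1→25 °C: -1971.2 kJ/min
Outlet flows (mol/min): A 89.355, B 89.355, C 169.65
Sensible, products 25→186 °C: 8165.7 kJ/min
Q = ΔH = -8819.1 kJ/min = -146.98 kW
Heat removed = 529.14 MJ/h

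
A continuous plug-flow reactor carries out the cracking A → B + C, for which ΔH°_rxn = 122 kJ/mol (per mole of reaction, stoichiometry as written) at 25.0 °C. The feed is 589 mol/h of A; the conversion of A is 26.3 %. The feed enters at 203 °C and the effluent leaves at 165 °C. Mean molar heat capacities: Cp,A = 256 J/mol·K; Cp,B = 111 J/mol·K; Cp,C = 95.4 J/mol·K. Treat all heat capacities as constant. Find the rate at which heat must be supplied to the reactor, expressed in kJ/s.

Extent of reaction ξ = 0.263 × 589 = 154.91 mol/h
Reaction term: ξ·ΔH°_rxn = 154.91 × 122 = 18899 kJ/h
Sensible, feed 203→25 °C: -26840 kJ/h
Outlet flows (mol/h): A 434.09, B 154.91, C 154.91
Sensible, products 25→165 °C: 20034 kJ/h
Q = ΔH = 12093 kJ/h = 3.3592 kW
Heat supplied = 3.3592 kJ/s

Q_in = 3.36 kJ/s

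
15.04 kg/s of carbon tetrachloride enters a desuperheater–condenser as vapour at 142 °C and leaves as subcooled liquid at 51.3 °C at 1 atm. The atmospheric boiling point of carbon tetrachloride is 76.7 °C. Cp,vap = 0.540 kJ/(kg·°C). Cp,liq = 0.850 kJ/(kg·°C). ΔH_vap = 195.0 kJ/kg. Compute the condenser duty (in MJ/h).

vapour 142→76.7 °C: -35.262 kJ/kg
condensation at 76.7 °C: -195 kJ/kg
liquid 76.7→51.3 °C: -21.59 kJ/kg
Δh = -35.262 + -195 + -21.59 = -251.85 kJ/kg
Q = ṁ·Δh = 15.04 kg/s × -251.85 kJ/kg = -3787.9 kJ/s
|Q| = 3787.9 kW = 13636 MJ/h

Q_c = 13600 MJ/h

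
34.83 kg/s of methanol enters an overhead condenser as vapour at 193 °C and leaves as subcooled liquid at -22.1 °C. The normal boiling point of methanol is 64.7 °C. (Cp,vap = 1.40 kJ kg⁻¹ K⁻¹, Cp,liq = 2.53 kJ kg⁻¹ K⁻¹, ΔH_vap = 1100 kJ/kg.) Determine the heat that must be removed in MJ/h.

Q_c = 188000 MJ/h

vapour 193→64.7 °C: -179.62 kJ/kg
condensation at 64.7 °C: -1100 kJ/kg
liquid 64.7→-22.1 °C: -219.6 kJ/kg
Δh = -179.62 + -1100 + -219.6 = -1499.2 kJ/kg
Q = ṁ·Δh = 34.83 kg/s × -1499.2 kJ/kg = -52218 kJ/s
|Q| = 52218 kW = 187980 MJ/h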